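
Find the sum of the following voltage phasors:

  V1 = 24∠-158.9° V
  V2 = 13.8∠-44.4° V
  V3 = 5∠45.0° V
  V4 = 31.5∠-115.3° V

Step 1 — Convert each phasor to rectangular form:
  V1 = 24·(cos(-158.9°) + j·sin(-158.9°)) = -22.39 - j8.64 V
  V2 = 13.8·(cos(-44.4°) + j·sin(-44.4°)) = 9.86 - j9.655 V
  V3 = 5·(cos(45.0°) + j·sin(45.0°)) = 3.536 + j3.536 V
  V4 = 31.5·(cos(-115.3°) + j·sin(-115.3°)) = -13.46 - j28.48 V
Step 2 — Sum components: V_total = -22.46 - j43.24 V.
Step 3 — Convert to polar: |V_total| = 48.72 V, ∠V_total = -117.4°.

V_total = 48.72∠-117.4° V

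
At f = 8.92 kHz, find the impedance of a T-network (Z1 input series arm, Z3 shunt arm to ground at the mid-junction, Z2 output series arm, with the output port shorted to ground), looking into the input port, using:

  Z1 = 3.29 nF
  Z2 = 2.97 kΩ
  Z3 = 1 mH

Step 1 — Angular frequency: ω = 2π·f = 2π·8920 = 5.605e+04 rad/s.
Step 2 — Component impedances:
  Z1: Z = 1/(jωC) = -j/(ω·C) = 0 - j5423 Ω
  Z2: Z = R = 2970 Ω
  Z3: Z = jωL = j·5.605e+04·0.001 = 0 + j56.05 Ω
Step 3 — With the output port shorted to ground, the output series arm Z2 runs from the junction to ground; the shunt arm Z3 also runs from the junction to ground. They appear in parallel: Z3 || Z2 = 1.057 + j56.03 Ω.
Step 4 — Series with input arm Z1: Z_in = Z1 + (Z3 || Z2) = 1.057 - j5367 Ω = 5367∠-90.0° Ω.

Z = 1.057 - j5367 Ω = 5367∠-90.0° Ω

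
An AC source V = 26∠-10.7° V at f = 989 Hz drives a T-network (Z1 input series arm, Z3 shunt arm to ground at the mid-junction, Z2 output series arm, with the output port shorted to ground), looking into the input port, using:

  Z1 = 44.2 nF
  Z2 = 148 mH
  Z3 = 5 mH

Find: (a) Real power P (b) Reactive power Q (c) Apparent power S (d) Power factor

Step 1 — Angular frequency: ω = 2π·f = 2π·989 = 6214 rad/s.
Step 2 — Component impedances:
  Z1: Z = 1/(jωC) = -j/(ω·C) = 0 - j3641 Ω
  Z2: Z = jωL = j·6214·0.148 = 0 + j919.7 Ω
  Z3: Z = jωL = j·6214·0.005 = 0 + j31.07 Ω
Step 3 — With the output port shorted to ground, the output series arm Z2 runs from the junction to ground; the shunt arm Z3 also runs from the junction to ground. They appear in parallel: Z3 || Z2 = 0 + j30.05 Ω.
Step 4 — Series with input arm Z1: Z_in = Z1 + (Z3 || Z2) = 0 - j3611 Ω = 3611∠-90.0° Ω.
Step 5 — Source phasor: V = 26∠-10.7° V = 25.55 - j4.827 V.
Step 6 — Current: I = V / Z = 0.001337 + j0.007075 A = 0.007201∠79.3° A.
Step 7 — Complex power: S = V·I* = 0 - j0.1872 VA.
Step 8 — Real power: P = Re(S) = 0 W.
Step 9 — Reactive power: Q = Im(S) = -0.1872 VAR.
Step 10 — Apparent power: |S| = 0.1872 VA.
Step 11 — Power factor: PF = P/|S| = 0 (leading).

(a) P = 0 W  (b) Q = -0.1872 VAR  (c) S = 0.1872 VA  (d) PF = 0 (leading)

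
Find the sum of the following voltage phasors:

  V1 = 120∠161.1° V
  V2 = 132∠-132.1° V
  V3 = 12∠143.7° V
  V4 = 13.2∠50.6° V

Step 1 — Convert each phasor to rectangular form:
  V1 = 120·(cos(161.1°) + j·sin(161.1°)) = -113.5 + j38.87 V
  V2 = 132·(cos(-132.1°) + j·sin(-132.1°)) = -88.5 - j97.94 V
  V3 = 12·(cos(143.7°) + j·sin(143.7°)) = -9.671 + j7.104 V
  V4 = 13.2·(cos(50.6°) + j·sin(50.6°)) = 8.378 + j10.2 V
Step 2 — Sum components: V_total = -203.3 - j41.77 V.
Step 3 — Convert to polar: |V_total| = 207.6 V, ∠V_total = -168.4°.

V_total = 207.6∠-168.4° V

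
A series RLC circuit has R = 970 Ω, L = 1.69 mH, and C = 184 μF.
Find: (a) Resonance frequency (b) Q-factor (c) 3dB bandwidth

Step 1 — Resonance condition Im(Z)=0 gives ω₀ = 1/√(LC).
Step 2 — ω₀ = 1/√(0.00169·0.000184) = 1793 rad/s.
Step 3 — f₀ = ω₀/(2π) = 285.4 Hz.
Step 4 — Series Q: Q = ω₀L/R = 1793·0.00169/970 = 0.003124.
Step 5 — 3dB bandwidth: Δω = ω₀/Q = 5.74e+05 rad/s; BW = Δω/(2π) = 9.135e+04 Hz.

(a) f₀ = 285.4 Hz  (b) Q = 0.003124  (c) BW = 9.135e+04 Hz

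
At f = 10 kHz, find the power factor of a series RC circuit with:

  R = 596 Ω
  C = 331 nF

Step 1 — Angular frequency: ω = 2π·f = 2π·1e+04 = 6.283e+04 rad/s.
Step 2 — Component impedances:
  R: Z = R = 596 Ω
  C: Z = 1/(jωC) = -j/(ω·C) = 0 - j48.08 Ω
Step 3 — Series combination: Z_total = R + C = 596 - j48.08 Ω = 597.9∠-4.6° Ω.
Step 4 — Power factor: PF = cos(φ) = Re(Z)/|Z| = 596/597.9 = 0.9968.
Step 5 — Type: Im(Z) = -48.08 ⇒ leading (phase φ = -4.6°).

PF = 0.9968 (leading, φ = -4.6°)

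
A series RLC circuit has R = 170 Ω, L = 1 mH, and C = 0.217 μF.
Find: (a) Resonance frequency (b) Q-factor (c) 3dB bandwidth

Step 1 — Resonance: ω₀ = 1/√(LC) = 1/√(0.001·2.17e-07) = 6.788e+04 rad/s.
Step 2 — f₀ = ω₀/(2π) = 1.08e+04 Hz.
Step 3 — Series Q: Q = ω₀L/R = 6.788e+04·0.001/170 = 0.3993.
Step 4 — Bandwidth: Δω = ω₀/Q = 1.7e+05 rad/s; BW = Δω/(2π) = 2.706e+04 Hz.

(a) f₀ = 1.08e+04 Hz  (b) Q = 0.3993  (c) BW = 2.706e+04 Hz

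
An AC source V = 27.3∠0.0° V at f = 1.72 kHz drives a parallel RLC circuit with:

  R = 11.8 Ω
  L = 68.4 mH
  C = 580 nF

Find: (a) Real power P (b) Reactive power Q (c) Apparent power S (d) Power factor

Step 1 — Angular frequency: ω = 2π·f = 2π·1720 = 1.081e+04 rad/s.
Step 2 — Component impedances:
  R: Z = R = 11.8 Ω
  L: Z = jωL = j·1.081e+04·0.0684 = 0 + j739.2 Ω
  C: Z = 1/(jωC) = -j/(ω·C) = 0 - j159.5 Ω
Step 3 — Parallel combination: 1/Z_total = 1/R + 1/L + 1/C; Z_total = 11.76 - j0.6821 Ω = 11.78∠-3.3° Ω.
Step 4 — Source phasor: V = 27.3∠0.0° V = 27.3 V.
Step 5 — Current: I = V / Z = 2.314 + j0.1342 A = 2.317∠3.3° A.
Step 6 — Complex power: S = V·I* = 63.16 - j3.663 VA.
Step 7 — Real power: P = Re(S) = 63.16 W.
Step 8 — Reactive power: Q = Im(S) = -3.663 VAR.
Step 9 — Apparent power: |S| = 63.27 VA.
Step 10 — Power factor: PF = P/|S| = 0.9983 (leading).

(a) P = 63.16 W  (b) Q = -3.663 VAR  (c) S = 63.27 VA  (d) PF = 0.9983 (leading)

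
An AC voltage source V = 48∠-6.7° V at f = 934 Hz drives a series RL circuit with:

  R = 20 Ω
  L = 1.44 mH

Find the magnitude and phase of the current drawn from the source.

Step 1 — Angular frequency: ω = 2π·f = 2π·934 = 5868 rad/s.
Step 2 — Component impedances:
  R: Z = R = 20 Ω
  L: Z = jωL = j·5868·0.00144 = 0 + j8.451 Ω
Step 3 — Series combination: Z_total = R + L = 20 + j8.451 Ω = 21.71∠22.9° Ω.
Step 4 — Source phasor: V = 48∠-6.7° V = 47.67 - j5.6 V.
Step 5 — Ohm's law: I = V / Z_total = (47.67 - j5.6) / (20 + j8.451) = 1.922 - j1.092 A.
Step 6 — Convert to polar: |I| = 2.211 A, ∠I = -29.6°.

I = 2.211∠-29.6° A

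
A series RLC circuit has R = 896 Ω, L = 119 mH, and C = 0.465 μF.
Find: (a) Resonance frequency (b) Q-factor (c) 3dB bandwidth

Step 1 — Resonance condition Im(Z)=0 gives ω₀ = 1/√(LC).
Step 2 — ω₀ = 1/√(0.119·4.65e-07) = 4251 rad/s.
Step 3 — f₀ = ω₀/(2π) = 676.6 Hz.
Step 4 — Series Q: Q = ω₀L/R = 4251·0.119/896 = 0.5646.
Step 5 — 3dB bandwidth: Δω = ω₀/Q = 7529 rad/s; BW = Δω/(2π) = 1198 Hz.

(a) f₀ = 676.6 Hz  (b) Q = 0.5646  (c) BW = 1198 Hz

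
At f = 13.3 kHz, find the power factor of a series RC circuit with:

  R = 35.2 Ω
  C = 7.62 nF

Step 1 — Angular frequency: ω = 2π·f = 2π·1.33e+04 = 8.357e+04 rad/s.
Step 2 — Component impedances:
  R: Z = R = 35.2 Ω
  C: Z = 1/(jωC) = -j/(ω·C) = 0 - j1570 Ω
Step 3 — Series combination: Z_total = R + C = 35.2 - j1570 Ω = 1571∠-88.7° Ω.
Step 4 — Power factor: PF = cos(φ) = Re(Z)/|Z| = 35.2/1571 = 0.02241.
Step 5 — Type: Im(Z) = -1570 ⇒ leading (phase φ = -88.7°).

PF = 0.02241 (leading, φ = -88.7°)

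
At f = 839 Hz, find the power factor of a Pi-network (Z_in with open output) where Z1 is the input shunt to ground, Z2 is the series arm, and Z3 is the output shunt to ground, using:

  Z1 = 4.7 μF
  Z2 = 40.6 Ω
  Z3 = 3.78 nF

Step 1 — Angular frequency: ω = 2π·f = 2π·839 = 5272 rad/s.
Step 2 — Component impedances:
  Z1: Z = 1/(jωC) = -j/(ω·C) = 0 - j40.36 Ω
  Z2: Z = R = 40.6 Ω
  Z3: Z = 1/(jωC) = -j/(ω·C) = 0 - j5.018e+04 Ω
Step 3 — With open output, the series arm Z2 and the output shunt Z3 appear in series to ground: Z2 + Z3 = 40.6 - j5.018e+04 Ω.
Step 4 — Parallel with input shunt Z1: Z_in = Z1 || (Z2 + Z3) = 2.622e-05 - j40.33 Ω = 40.33∠-90.0° Ω.
Step 5 — Power factor: PF = cos(φ) = Re(Z)/|Z| = 2.622e-05/40.33 = 6.501e-07.
Step 6 — Type: Im(Z) = -40.33 ⇒ leading (phase φ = -90.0°).

PF = 6.501e-07 (leading, φ = -90.0°)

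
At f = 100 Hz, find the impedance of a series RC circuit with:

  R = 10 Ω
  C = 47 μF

Step 1 — Angular frequency: ω = 2π·f = 2π·100 = 628.3 rad/s.
Step 2 — Component impedances:
  R: Z = R = 10 Ω
  C: Z = 1/(jωC) = -j/(ω·C) = 0 - j33.86 Ω
Step 3 — Series combination: Z_total = R + C = 10 - j33.86 Ω = 35.31∠-73.5° Ω.

Z = 10 - j33.86 Ω = 35.31∠-73.5° Ω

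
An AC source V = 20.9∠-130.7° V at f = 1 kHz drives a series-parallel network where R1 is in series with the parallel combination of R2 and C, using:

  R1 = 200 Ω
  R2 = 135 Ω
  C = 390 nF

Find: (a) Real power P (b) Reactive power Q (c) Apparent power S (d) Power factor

Step 1 — Angular frequency: ω = 2π·f = 2π·1000 = 6283 rad/s.
Step 2 — Component impedances:
  R1: Z = R = 200 Ω
  R2: Z = R = 135 Ω
  C: Z = 1/(jωC) = -j/(ω·C) = 0 - j408.1 Ω
Step 3 — Parallel branch: R2 || C = 1/(1/R2 + 1/C) = 121.7 - j40.25 Ω.
Step 4 — Series with R1: Z_total = R1 + (R2 || C) = 321.7 - j40.25 Ω = 324.2∠-7.1° Ω.
Step 5 — Source phasor: V = 20.9∠-130.7° V = -13.63 - j15.85 V.
Step 6 — Current: I = V / Z = -0.03565 - j0.05372 A = 0.06447∠-123.6° A.
Step 7 — Complex power: S = V·I* = 1.337 - j0.1673 VA.
Step 8 — Real power: P = Re(S) = 1.337 W.
Step 9 — Reactive power: Q = Im(S) = -0.1673 VAR.
Step 10 — Apparent power: |S| = 1.347 VA.
Step 11 — Power factor: PF = P/|S| = 0.9923 (leading).

(a) P = 1.337 W  (b) Q = -0.1673 VAR  (c) S = 1.347 VA  (d) PF = 0.9923 (leading)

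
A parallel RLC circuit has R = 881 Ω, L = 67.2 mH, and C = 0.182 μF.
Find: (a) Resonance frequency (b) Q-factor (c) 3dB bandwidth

Step 1 — Resonance: ω₀ = 1/√(LC) = 1/√(0.0672·1.82e-07) = 9042 rad/s.
Step 2 — f₀ = ω₀/(2π) = 1439 Hz.
Step 3 — Parallel Q: Q = R/(ω₀L) = 881/(9042·0.0672) = 1.45.
Step 4 — Bandwidth: Δω = ω₀/Q = 6237 rad/s; BW = Δω/(2π) = 992.6 Hz.

(a) f₀ = 1439 Hz  (b) Q = 1.45  (c) BW = 992.6 Hz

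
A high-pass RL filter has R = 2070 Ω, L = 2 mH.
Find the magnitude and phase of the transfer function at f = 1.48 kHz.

Step 1 — Angular frequency: ω = 2π·1480 = 9299 rad/s.
Step 2 — Transfer function: H(jω) = jωL/(R + jωL).
Step 3 — Numerator jωL = j·18.6; denominator R + jωL = 2070 + j18.6.
Step 4 — H = 8.072e-05 + j0.008984.
Step 5 — Magnitude: |H| = 0.008984 (-40.9 dB); phase: φ = 89.5°.

|H| = 0.008984 (-40.9 dB), φ = 89.5°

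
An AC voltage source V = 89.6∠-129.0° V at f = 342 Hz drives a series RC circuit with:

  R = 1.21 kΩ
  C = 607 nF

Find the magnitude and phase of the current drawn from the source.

Step 1 — Angular frequency: ω = 2π·f = 2π·342 = 2149 rad/s.
Step 2 — Component impedances:
  R: Z = R = 1210 Ω
  C: Z = 1/(jωC) = -j/(ω·C) = 0 - j766.7 Ω
Step 3 — Series combination: Z_total = R + C = 1210 - j766.7 Ω = 1432∠-32.4° Ω.
Step 4 — Source phasor: V = 89.6∠-129.0° V = -56.39 - j69.63 V.
Step 5 — Ohm's law: I = V / Z_total = (-56.39 - j69.63) / (1210 - j766.7) = -0.007234 - j0.06213 A.
Step 6 — Convert to polar: |I| = 0.06255 A, ∠I = -96.6°.

I = 0.06255∠-96.6° A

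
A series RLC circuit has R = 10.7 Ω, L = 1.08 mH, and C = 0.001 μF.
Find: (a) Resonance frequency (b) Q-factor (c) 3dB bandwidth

Step 1 — Resonance condition Im(Z)=0 gives ω₀ = 1/√(LC).
Step 2 — ω₀ = 1/√(0.00108·1e-09) = 9.623e+05 rad/s.
Step 3 — f₀ = ω₀/(2π) = 1.531e+05 Hz.
Step 4 — Series Q: Q = ω₀L/R = 9.623e+05·0.00108/10.7 = 97.12.
Step 5 — 3dB bandwidth: Δω = ω₀/Q = 9907 rad/s; BW = Δω/(2π) = 1577 Hz.

(a) f₀ = 1.531e+05 Hz  (b) Q = 97.12  (c) BW = 1577 Hz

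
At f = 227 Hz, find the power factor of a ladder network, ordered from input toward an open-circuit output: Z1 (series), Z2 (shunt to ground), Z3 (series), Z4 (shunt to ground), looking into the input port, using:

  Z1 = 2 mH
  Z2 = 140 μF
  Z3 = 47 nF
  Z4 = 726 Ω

Step 1 — Angular frequency: ω = 2π·f = 2π·227 = 1426 rad/s.
Step 2 — Component impedances:
  Z1: Z = jωL = j·1426·0.002 = 0 + j2.853 Ω
  Z2: Z = 1/(jωC) = -j/(ω·C) = 0 - j5.008 Ω
  Z3: Z = 1/(jωC) = -j/(ω·C) = 0 - j1.492e+04 Ω
  Z4: Z = R = 726 Ω
Step 3 — Ladder network (open output): work backward from the far end, alternating series and parallel combinations. Z_in = 8.158e-05 - j2.154 Ω = 2.154∠-90.0° Ω.
Step 4 — Power factor: PF = cos(φ) = Re(Z)/|Z| = 8.15752e-05/2.15378 = 3.788e-05.
Step 5 — Type: Im(Z) = -2.154 ⇒ leading (phase φ = -90.0°).

PF = 3.788e-05 (leading, φ = -90.0°)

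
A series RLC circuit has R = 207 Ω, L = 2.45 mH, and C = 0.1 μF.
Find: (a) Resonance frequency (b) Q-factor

Step 1 — Resonance condition Im(Z)=0 gives ω₀ = 1/√(LC).
Step 2 — ω₀ = 1/√(0.00245·1e-07) = 6.389e+04 rad/s.
Step 3 — f₀ = ω₀/(2π) = 1.017e+04 Hz.
Step 4 — Series Q: Q = ω₀L/R = 6.389e+04·0.00245/207 = 0.7562.

(a) f₀ = 1.017e+04 Hz  (b) Q = 0.7562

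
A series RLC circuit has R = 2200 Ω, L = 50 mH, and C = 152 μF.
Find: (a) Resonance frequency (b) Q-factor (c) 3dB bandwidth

Step 1 — Resonance: ω₀ = 1/√(LC) = 1/√(0.05·0.000152) = 362.7 rad/s.
Step 2 — f₀ = ω₀/(2π) = 57.73 Hz.
Step 3 — Series Q: Q = ω₀L/R = 362.7·0.05/2200 = 0.008244.
Step 4 — Bandwidth: Δω = ω₀/Q = 4.4e+04 rad/s; BW = Δω/(2π) = 7003 Hz.

(a) f₀ = 57.73 Hz  (b) Q = 0.008244  (c) BW = 7003 Hz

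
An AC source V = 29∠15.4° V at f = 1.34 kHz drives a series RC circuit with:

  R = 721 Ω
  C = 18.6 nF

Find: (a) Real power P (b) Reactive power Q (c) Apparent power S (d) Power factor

Step 1 — Angular frequency: ω = 2π·f = 2π·1340 = 8419 rad/s.
Step 2 — Component impedances:
  R: Z = R = 721 Ω
  C: Z = 1/(jωC) = -j/(ω·C) = 0 - j6386 Ω
Step 3 — Series combination: Z_total = R + C = 721 - j6386 Ω = 6426∠-83.6° Ω.
Step 4 — Source phasor: V = 29∠15.4° V = 27.96 + j7.701 V.
Step 5 — Current: I = V / Z = -0.0007027 + j0.004458 A = 0.004513∠99.0° A.
Step 6 — Complex power: S = V·I* = 0.01468 - j0.13 VA.
Step 7 — Real power: P = Re(S) = 0.01468 W.
Step 8 — Reactive power: Q = Im(S) = -0.13 VAR.
Step 9 — Apparent power: |S| = 0.1309 VA.
Step 10 — Power factor: PF = P/|S| = 0.1122 (leading).

(a) P = 0.01468 W  (b) Q = -0.13 VAR  (c) S = 0.1309 VA  (d) PF = 0.1122 (leading)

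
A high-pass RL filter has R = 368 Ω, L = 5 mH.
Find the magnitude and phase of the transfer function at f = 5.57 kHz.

Step 1 — Angular frequency: ω = 2π·5570 = 3.5e+04 rad/s.
Step 2 — Transfer function: H(jω) = jωL/(R + jωL).
Step 3 — Numerator jωL = j·175; denominator R + jωL = 368 + j175.
Step 4 — H = 0.1844 + j0.3878.
Step 5 — Magnitude: |H| = 0.4294 (-7.3 dB); phase: φ = 64.6°.

|H| = 0.4294 (-7.3 dB), φ = 64.6°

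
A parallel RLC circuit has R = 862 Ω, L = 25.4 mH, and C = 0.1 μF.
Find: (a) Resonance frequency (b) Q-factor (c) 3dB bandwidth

Step 1 — Resonance: ω₀ = 1/√(LC) = 1/√(0.0254·1e-07) = 1.984e+04 rad/s.
Step 2 — f₀ = ω₀/(2π) = 3158 Hz.
Step 3 — Parallel Q: Q = R/(ω₀L) = 862/(1.984e+04·0.0254) = 1.71.
Step 4 — Bandwidth: Δω = ω₀/Q = 1.16e+04 rad/s; BW = Δω/(2π) = 1846 Hz.

(a) f₀ = 3158 Hz  (b) Q = 1.71  (c) BW = 1846 Hz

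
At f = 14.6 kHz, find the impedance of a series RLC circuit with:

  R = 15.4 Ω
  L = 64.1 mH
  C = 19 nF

Step 1 — Angular frequency: ω = 2π·f = 2π·1.46e+04 = 9.173e+04 rad/s.
Step 2 — Component impedances:
  R: Z = R = 15.4 Ω
  L: Z = jωL = j·9.173e+04·0.0641 = 0 + j5880 Ω
  C: Z = 1/(jωC) = -j/(ω·C) = 0 - j573.7 Ω
Step 3 — Series combination: Z_total = R + L + C = 15.4 + j5306 Ω = 5306∠89.8° Ω.

Z = 15.4 + j5306 Ω = 5306∠89.8° Ω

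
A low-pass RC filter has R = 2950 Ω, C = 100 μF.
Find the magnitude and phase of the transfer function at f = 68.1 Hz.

Step 1 — Angular frequency: ω = 2π·68.1 = 427.9 rad/s.
Step 2 — Transfer function: H(jω) = 1/(1 + jωRC).
Step 3 — Denominator: 1 + jωRC = 1 + j·427.9·2950·0.0001 = 1 + j126.2.
Step 4 — H = 6.276e-05 - j0.007922.
Step 5 — Magnitude: |H| = 0.007922 (-42.0 dB); phase: φ = -89.5°.

|H| = 0.007922 (-42.0 dB), φ = -89.5°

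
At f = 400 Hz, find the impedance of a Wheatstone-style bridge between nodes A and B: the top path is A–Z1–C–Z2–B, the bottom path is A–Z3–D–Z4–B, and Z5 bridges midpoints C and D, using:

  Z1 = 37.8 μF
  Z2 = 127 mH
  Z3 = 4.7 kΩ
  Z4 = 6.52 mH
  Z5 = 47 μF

Step 1 — Angular frequency: ω = 2π·f = 2π·400 = 2513 rad/s.
Step 2 — Component impedances:
  Z1: Z = 1/(jωC) = -j/(ω·C) = 0 - j10.53 Ω
  Z2: Z = jωL = j·2513·0.127 = 0 + j319.2 Ω
  Z3: Z = R = 4700 Ω
  Z4: Z = jωL = j·2513·0.00652 = 0 + j16.39 Ω
  Z5: Z = 1/(jωC) = -j/(ω·C) = 0 - j8.466 Ω
Step 3 — Bridge requires nodal analysis (the Z5 bridge couples midpoints C and D, so the two paths cannot be reduced to a simple series/parallel combination). Setting node B to ground and injecting 1 A at node A, the 3-node admittance system at A, C, D solves to V_A = Z_AB = 0.07509 - j2.797 Ω = 2.798∠-88.5° Ω.

Z = 0.07509 - j2.797 Ω = 2.798∠-88.5° Ω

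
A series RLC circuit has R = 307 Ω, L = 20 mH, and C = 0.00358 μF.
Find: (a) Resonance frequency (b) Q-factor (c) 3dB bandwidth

Step 1 — Resonance condition Im(Z)=0 gives ω₀ = 1/√(LC).
Step 2 — ω₀ = 1/√(0.02·3.58e-09) = 1.182e+05 rad/s.
Step 3 — f₀ = ω₀/(2π) = 1.881e+04 Hz.
Step 4 — Series Q: Q = ω₀L/R = 1.182e+05·0.02/307 = 7.699.
Step 5 — 3dB bandwidth: Δω = ω₀/Q = 1.535e+04 rad/s; BW = Δω/(2π) = 2443 Hz.

(a) f₀ = 1.881e+04 Hz  (b) Q = 7.699  (c) BW = 2443 Hz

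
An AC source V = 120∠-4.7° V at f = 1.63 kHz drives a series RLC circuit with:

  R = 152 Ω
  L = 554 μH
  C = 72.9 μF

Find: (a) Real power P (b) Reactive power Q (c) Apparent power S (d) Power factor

Step 1 — Angular frequency: ω = 2π·f = 2π·1630 = 1.024e+04 rad/s.
Step 2 — Component impedances:
  R: Z = R = 152 Ω
  L: Z = jωL = j·1.024e+04·0.000554 = 0 + j5.674 Ω
  C: Z = 1/(jωC) = -j/(ω·C) = 0 - j1.339 Ω
Step 3 — Series combination: Z_total = R + L + C = 152 + j4.334 Ω = 152.1∠1.6° Ω.
Step 4 — Source phasor: V = 120∠-4.7° V = 119.6 - j9.833 V.
Step 5 — Current: I = V / Z = 0.7843 - j0.08705 A = 0.7892∠-6.3° A.
Step 6 — Complex power: S = V·I* = 94.66 + j2.699 VA.
Step 7 — Real power: P = Re(S) = 94.66 W.
Step 8 — Reactive power: Q = Im(S) = 2.699 VAR.
Step 9 — Apparent power: |S| = 94.7 VA.
Step 10 — Power factor: PF = P/|S| = 0.9996 (lagging).

(a) P = 94.66 W  (b) Q = 2.699 VAR  (c) S = 94.7 VA  (d) PF = 0.9996 (lagging)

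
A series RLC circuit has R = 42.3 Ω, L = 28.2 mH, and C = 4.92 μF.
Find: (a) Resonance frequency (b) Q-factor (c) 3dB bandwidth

Step 1 — Resonance: ω₀ = 1/√(LC) = 1/√(0.0282·4.92e-06) = 2685 rad/s.
Step 2 — f₀ = ω₀/(2π) = 427.3 Hz.
Step 3 — Series Q: Q = ω₀L/R = 2685·0.0282/42.3 = 1.79.
Step 4 — Bandwidth: Δω = ω₀/Q = 1500 rad/s; BW = Δω/(2π) = 238.7 Hz.

(a) f₀ = 427.3 Hz  (b) Q = 1.79  (c) BW = 238.7 Hz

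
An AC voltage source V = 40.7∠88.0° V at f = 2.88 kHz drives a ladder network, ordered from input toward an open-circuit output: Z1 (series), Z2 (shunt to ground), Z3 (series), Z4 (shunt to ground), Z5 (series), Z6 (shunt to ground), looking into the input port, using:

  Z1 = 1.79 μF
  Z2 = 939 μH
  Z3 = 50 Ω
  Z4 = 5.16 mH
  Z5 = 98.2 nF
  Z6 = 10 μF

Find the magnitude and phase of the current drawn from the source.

Step 1 — Angular frequency: ω = 2π·f = 2π·2880 = 1.81e+04 rad/s.
Step 2 — Component impedances:
  Z1: Z = 1/(jωC) = -j/(ω·C) = 0 - j30.87 Ω
  Z2: Z = jωL = j·1.81e+04·0.000939 = 0 + j16.99 Ω
  Z3: Z = R = 50 Ω
  Z4: Z = jωL = j·1.81e+04·0.00516 = 0 + j93.37 Ω
  Z5: Z = 1/(jωC) = -j/(ω·C) = 0 - j562.8 Ω
  Z6: Z = 1/(jωC) = -j/(ω·C) = 0 - j5.526 Ω
Step 3 — Ladder network (open output): work backward from the far end, alternating series and parallel combinations. Z_in = 0.757 - j15.83 Ω = 15.85∠-87.3° Ω.
Step 4 — Source phasor: V = 40.7∠88.0° V = 1.42 + j40.68 V.
Step 5 — Ohm's law: I = V / Z_total = (1.42 + j40.68) / (0.757 - j15.83) = -2.559 + j0.2121 A.
Step 6 — Convert to polar: |I| = 2.568 A, ∠I = 175.3°.

I = 2.568∠175.3° A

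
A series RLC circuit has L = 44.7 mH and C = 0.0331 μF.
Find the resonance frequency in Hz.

Step 1 — Resonance condition Im(Z)=0 gives ω₀ = 1/√(LC).
Step 2 — ω₀ = 1/√(0.0447·3.31e-08) = 2.6e+04 rad/s.
Step 3 — f₀ = ω₀/(2π) = 4138 Hz.

f₀ = 4138 Hz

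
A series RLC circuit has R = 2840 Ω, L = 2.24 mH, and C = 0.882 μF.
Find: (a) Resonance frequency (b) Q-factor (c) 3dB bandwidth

Step 1 — Resonance condition Im(Z)=0 gives ω₀ = 1/√(LC).
Step 2 — ω₀ = 1/√(0.00224·8.82e-07) = 2.25e+04 rad/s.
Step 3 — f₀ = ω₀/(2π) = 3581 Hz.
Step 4 — Series Q: Q = ω₀L/R = 2.25e+04·0.00224/2840 = 0.01774.
Step 5 — 3dB bandwidth: Δω = ω₀/Q = 1.268e+06 rad/s; BW = Δω/(2π) = 2.018e+05 Hz.

(a) f₀ = 3581 Hz  (b) Q = 0.01774  (c) BW = 2.018e+05 Hz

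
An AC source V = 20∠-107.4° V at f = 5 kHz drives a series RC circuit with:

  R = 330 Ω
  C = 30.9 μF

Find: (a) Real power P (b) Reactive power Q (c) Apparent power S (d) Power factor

Step 1 — Angular frequency: ω = 2π·f = 2π·5000 = 3.142e+04 rad/s.
Step 2 — Component impedances:
  R: Z = R = 330 Ω
  C: Z = 1/(jωC) = -j/(ω·C) = 0 - j1.03 Ω
Step 3 — Series combination: Z_total = R + C = 330 - j1.03 Ω = 330∠-0.2° Ω.
Step 4 — Source phasor: V = 20∠-107.4° V = -5.981 - j19.08 V.
Step 5 — Current: I = V / Z = -0.01794 - j0.05789 A = 0.06061∠-107.2° A.
Step 6 — Complex power: S = V·I* = 1.212 - j0.003784 VA.
Step 7 — Real power: P = Re(S) = 1.212 W.
Step 8 — Reactive power: Q = Im(S) = -0.003784 VAR.
Step 9 — Apparent power: |S| = 1.212 VA.
Step 10 — Power factor: PF = P/|S| = 1 (leading).

(a) P = 1.212 W  (b) Q = -0.003784 VAR  (c) S = 1.212 VA  (d) PF = 1 (leading)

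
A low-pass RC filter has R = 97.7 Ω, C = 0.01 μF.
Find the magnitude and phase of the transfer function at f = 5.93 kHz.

Step 1 — Angular frequency: ω = 2π·5930 = 3.726e+04 rad/s.
Step 2 — Transfer function: H(jω) = 1/(1 + jωRC).
Step 3 — Denominator: 1 + jωRC = 1 + j·3.726e+04·97.7·1e-08 = 1 + j0.0364.
Step 4 — H = 0.9987 - j0.03635.
Step 5 — Magnitude: |H| = 0.9993 (-0.0 dB); phase: φ = -2.1°.

|H| = 0.9993 (-0.0 dB), φ = -2.1°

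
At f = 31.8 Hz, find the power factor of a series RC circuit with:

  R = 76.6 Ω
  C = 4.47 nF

Step 1 — Angular frequency: ω = 2π·f = 2π·31.8 = 199.8 rad/s.
Step 2 — Component impedances:
  R: Z = R = 76.6 Ω
  C: Z = 1/(jωC) = -j/(ω·C) = 0 - j1.12e+06 Ω
Step 3 — Series combination: Z_total = R + C = 76.6 - j1.12e+06 Ω = 1.12e+06∠-90.0° Ω.
Step 4 — Power factor: PF = cos(φ) = Re(Z)/|Z| = 76.6/1.1197e+06 = 6.841e-05.
Step 5 — Type: Im(Z) = -1.12e+06 ⇒ leading (phase φ = -90.0°).

PF = 6.841e-05 (leading, φ = -90.0°)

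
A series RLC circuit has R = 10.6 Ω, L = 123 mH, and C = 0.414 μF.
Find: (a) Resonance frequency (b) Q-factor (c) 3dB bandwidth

Step 1 — Resonance condition Im(Z)=0 gives ω₀ = 1/√(LC).
Step 2 — ω₀ = 1/√(0.123·4.14e-07) = 4431 rad/s.
Step 3 — f₀ = ω₀/(2π) = 705.3 Hz.
Step 4 — Series Q: Q = ω₀L/R = 4431·0.123/10.6 = 51.42.
Step 5 — 3dB bandwidth: Δω = ω₀/Q = 86.18 rad/s; BW = Δω/(2π) = 13.72 Hz.

(a) f₀ = 705.3 Hz  (b) Q = 51.42  (c) BW = 13.72 Hz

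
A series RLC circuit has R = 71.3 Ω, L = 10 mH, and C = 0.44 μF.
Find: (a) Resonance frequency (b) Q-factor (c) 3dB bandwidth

Step 1 — Resonance: ω₀ = 1/√(LC) = 1/√(0.01·4.4e-07) = 1.508e+04 rad/s.
Step 2 — f₀ = ω₀/(2π) = 2399 Hz.
Step 3 — Series Q: Q = ω₀L/R = 1.508e+04·0.01/71.3 = 2.114.
Step 4 — Bandwidth: Δω = ω₀/Q = 7130 rad/s; BW = Δω/(2π) = 1135 Hz.

(a) f₀ = 2399 Hz  (b) Q = 2.114  (c) BW = 1135 Hz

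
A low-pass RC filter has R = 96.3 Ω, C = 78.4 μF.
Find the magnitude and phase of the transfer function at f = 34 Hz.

Step 1 — Angular frequency: ω = 2π·34 = 213.6 rad/s.
Step 2 — Transfer function: H(jω) = 1/(1 + jωRC).
Step 3 — Denominator: 1 + jωRC = 1 + j·213.6·96.3·7.84e-05 = 1 + j1.613.
Step 4 — H = 0.2777 - j0.4479.
Step 5 — Magnitude: |H| = 0.5269 (-5.6 dB); phase: φ = -58.2°.

|H| = 0.5269 (-5.6 dB), φ = -58.2°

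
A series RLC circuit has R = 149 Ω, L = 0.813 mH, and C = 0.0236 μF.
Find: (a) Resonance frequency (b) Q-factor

Step 1 — Resonance condition Im(Z)=0 gives ω₀ = 1/√(LC).
Step 2 — ω₀ = 1/√(0.000813·2.36e-08) = 2.283e+05 rad/s.
Step 3 — f₀ = ω₀/(2π) = 3.633e+04 Hz.
Step 4 — Series Q: Q = ω₀L/R = 2.283e+05·0.000813/149 = 1.246.

(a) f₀ = 3.633e+04 Hz  (b) Q = 1.246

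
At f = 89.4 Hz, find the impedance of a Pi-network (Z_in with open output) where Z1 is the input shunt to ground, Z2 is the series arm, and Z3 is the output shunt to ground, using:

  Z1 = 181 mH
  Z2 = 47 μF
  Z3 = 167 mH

Step 1 — Angular frequency: ω = 2π·f = 2π·89.4 = 561.7 rad/s.
Step 2 — Component impedances:
  Z1: Z = jωL = j·561.7·0.181 = 0 + j101.7 Ω
  Z2: Z = 1/(jωC) = -j/(ω·C) = 0 - j37.88 Ω
  Z3: Z = jωL = j·561.7·0.167 = 0 + j93.81 Ω
Step 3 — With open output, the series arm Z2 and the output shunt Z3 appear in series to ground: Z2 + Z3 = 0 + j55.93 Ω.
Step 4 — Parallel with input shunt Z1: Z_in = Z1 || (Z2 + Z3) = 0 + j36.08 Ω = 36.08∠90.0° Ω.

Z = 0 + j36.08 Ω = 36.08∠90.0° Ω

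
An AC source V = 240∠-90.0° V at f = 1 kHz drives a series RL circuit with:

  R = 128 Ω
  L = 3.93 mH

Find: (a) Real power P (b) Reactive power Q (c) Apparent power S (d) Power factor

Step 1 — Angular frequency: ω = 2π·f = 2π·1000 = 6283 rad/s.
Step 2 — Component impedances:
  R: Z = R = 128 Ω
  L: Z = jωL = j·6283·0.00393 = 0 + j24.69 Ω
Step 3 — Series combination: Z_total = R + L = 128 + j24.69 Ω = 130.4∠10.9° Ω.
Step 4 — Source phasor: V = 240∠-90.0° V = 0 - j240 V.
Step 5 — Current: I = V / Z = -0.3487 - j1.808 A = 1.841∠-100.9° A.
Step 6 — Complex power: S = V·I* = 433.9 + j83.7 VA.
Step 7 — Real power: P = Re(S) = 433.9 W.
Step 8 — Reactive power: Q = Im(S) = 83.7 VAR.
Step 9 — Apparent power: |S| = 441.9 VA.
Step 10 — Power factor: PF = P/|S| = 0.9819 (lagging).

(a) P = 433.9 W  (b) Q = 83.7 VAR  (c) S = 441.9 VA  (d) PF = 0.9819 (lagging)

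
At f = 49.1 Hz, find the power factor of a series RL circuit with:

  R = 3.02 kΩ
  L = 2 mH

Step 1 — Angular frequency: ω = 2π·f = 2π·49.1 = 308.5 rad/s.
Step 2 — Component impedances:
  R: Z = R = 3020 Ω
  L: Z = jωL = j·308.5·0.002 = 0 + j0.617 Ω
Step 3 — Series combination: Z_total = R + L = 3020 + j0.617 Ω = 3020∠0.0° Ω.
Step 4 — Power factor: PF = cos(φ) = Re(Z)/|Z| = 3020/3020 = 1.
Step 5 — Type: Im(Z) = 0.617 ⇒ lagging (phase φ = 0.0°).

PF = 1 (lagging, φ = 0.0°)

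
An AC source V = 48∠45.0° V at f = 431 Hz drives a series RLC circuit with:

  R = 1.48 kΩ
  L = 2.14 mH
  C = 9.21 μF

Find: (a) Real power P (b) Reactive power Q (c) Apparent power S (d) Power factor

Step 1 — Angular frequency: ω = 2π·f = 2π·431 = 2708 rad/s.
Step 2 — Component impedances:
  R: Z = R = 1480 Ω
  L: Z = jωL = j·2708·0.00214 = 0 + j5.795 Ω
  C: Z = 1/(jωC) = -j/(ω·C) = 0 - j40.09 Ω
Step 3 — Series combination: Z_total = R + L + C = 1480 - j34.3 Ω = 1480∠-1.3° Ω.
Step 4 — Source phasor: V = 48∠45.0° V = 33.94 + j33.94 V.
Step 5 — Current: I = V / Z = 0.02239 + j0.02345 A = 0.03242∠46.3° A.
Step 6 — Complex power: S = V·I* = 1.556 - j0.03606 VA.
Step 7 — Real power: P = Re(S) = 1.556 W.
Step 8 — Reactive power: Q = Im(S) = -0.03606 VAR.
Step 9 — Apparent power: |S| = 1.556 VA.
Step 10 — Power factor: PF = P/|S| = 0.9997 (leading).

(a) P = 1.556 W  (b) Q = -0.03606 VAR  (c) S = 1.556 VA  (d) PF = 0.9997 (leading)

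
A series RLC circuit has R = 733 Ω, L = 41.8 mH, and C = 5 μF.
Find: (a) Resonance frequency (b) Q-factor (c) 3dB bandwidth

Step 1 — Resonance: ω₀ = 1/√(LC) = 1/√(0.0418·5e-06) = 2187 rad/s.
Step 2 — f₀ = ω₀/(2π) = 348.1 Hz.
Step 3 — Series Q: Q = ω₀L/R = 2187·0.0418/733 = 0.1247.
Step 4 — Bandwidth: Δω = ω₀/Q = 1.754e+04 rad/s; BW = Δω/(2π) = 2791 Hz.

(a) f₀ = 348.1 Hz  (b) Q = 0.1247  (c) BW = 2791 Hz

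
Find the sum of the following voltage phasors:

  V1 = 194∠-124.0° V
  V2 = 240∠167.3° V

Step 1 — Convert each phasor to rectangular form:
  V1 = 194·(cos(-124.0°) + j·sin(-124.0°)) = -108.5 - j160.8 V
  V2 = 240·(cos(167.3°) + j·sin(167.3°)) = -234.1 + j52.76 V
Step 2 — Sum components: V_total = -342.6 - j108.1 V.
Step 3 — Convert to polar: |V_total| = 359.3 V, ∠V_total = -162.5°.

V_total = 359.3∠-162.5° V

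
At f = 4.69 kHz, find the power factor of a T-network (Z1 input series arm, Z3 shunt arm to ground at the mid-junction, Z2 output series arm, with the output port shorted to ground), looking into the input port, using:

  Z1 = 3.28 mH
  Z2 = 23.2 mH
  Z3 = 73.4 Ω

Step 1 — Angular frequency: ω = 2π·f = 2π·4690 = 2.947e+04 rad/s.
Step 2 — Component impedances:
  Z1: Z = jωL = j·2.947e+04·0.00328 = 0 + j96.66 Ω
  Z2: Z = jωL = j·2.947e+04·0.0232 = 0 + j683.7 Ω
  Z3: Z = R = 73.4 Ω
Step 3 — With the output port shorted to ground, the output series arm Z2 runs from the junction to ground; the shunt arm Z3 also runs from the junction to ground. They appear in parallel: Z3 || Z2 = 72.56 + j7.791 Ω.
Step 4 — Series with input arm Z1: Z_in = Z1 + (Z3 || Z2) = 72.56 + j104.4 Ω = 127.2∠55.2° Ω.
Step 5 — Power factor: PF = cos(φ) = Re(Z)/|Z| = 72.564/127.18 = 0.5706.
Step 6 — Type: Im(Z) = 104.4 ⇒ lagging (phase φ = 55.2°).

PF = 0.5706 (lagging, φ = 55.2°)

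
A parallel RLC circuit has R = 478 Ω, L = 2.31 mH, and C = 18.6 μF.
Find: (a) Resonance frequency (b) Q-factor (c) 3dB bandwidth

Step 1 — Resonance: ω₀ = 1/√(LC) = 1/√(0.00231·1.86e-05) = 4824 rad/s.
Step 2 — f₀ = ω₀/(2π) = 767.8 Hz.
Step 3 — Parallel Q: Q = R/(ω₀L) = 478/(4824·0.00231) = 42.89.
Step 4 — Bandwidth: Δω = ω₀/Q = 112.5 rad/s; BW = Δω/(2π) = 17.9 Hz.

(a) f₀ = 767.8 Hz  (b) Q = 42.89  (c) BW = 17.9 Hz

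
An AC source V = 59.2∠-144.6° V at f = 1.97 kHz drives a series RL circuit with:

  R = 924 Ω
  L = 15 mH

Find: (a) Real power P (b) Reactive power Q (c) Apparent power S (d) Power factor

Step 1 — Angular frequency: ω = 2π·f = 2π·1970 = 1.238e+04 rad/s.
Step 2 — Component impedances:
  R: Z = R = 924 Ω
  L: Z = jωL = j·1.238e+04·0.015 = 0 + j185.7 Ω
Step 3 — Series combination: Z_total = R + L = 924 + j185.7 Ω = 942.5∠11.4° Ω.
Step 4 — Source phasor: V = 59.2∠-144.6° V = -48.26 - j34.29 V.
Step 5 — Current: I = V / Z = -0.05737 - j0.02559 A = 0.06281∠-156.0° A.
Step 6 — Complex power: S = V·I* = 3.646 + j0.7326 VA.
Step 7 — Real power: P = Re(S) = 3.646 W.
Step 8 — Reactive power: Q = Im(S) = 0.7326 VAR.
Step 9 — Apparent power: |S| = 3.719 VA.
Step 10 — Power factor: PF = P/|S| = 0.9804 (lagging).

(a) P = 3.646 W  (b) Q = 0.7326 VAR  (c) S = 3.719 VA  (d) PF = 0.9804 (lagging)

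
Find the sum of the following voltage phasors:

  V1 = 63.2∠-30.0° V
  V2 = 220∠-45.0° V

Step 1 — Convert each phasor to rectangular form:
  V1 = 63.2·(cos(-30.0°) + j·sin(-30.0°)) = 54.73 - j31.6 V
  V2 = 220·(cos(-45.0°) + j·sin(-45.0°)) = 155.6 - j155.6 V
Step 2 — Sum components: V_total = 210.3 - j187.2 V.
Step 3 — Convert to polar: |V_total| = 281.5 V, ∠V_total = -41.7°.

V_total = 281.5∠-41.7° V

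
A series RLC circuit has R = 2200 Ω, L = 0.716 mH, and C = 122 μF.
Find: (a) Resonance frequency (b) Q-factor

Step 1 — Resonance condition Im(Z)=0 gives ω₀ = 1/√(LC).
Step 2 — ω₀ = 1/√(0.000716·0.000122) = 3383 rad/s.
Step 3 — f₀ = ω₀/(2π) = 538.5 Hz.
Step 4 — Series Q: Q = ω₀L/R = 3383·0.000716/2200 = 0.001101.

(a) f₀ = 538.5 Hz  (b) Q = 0.001101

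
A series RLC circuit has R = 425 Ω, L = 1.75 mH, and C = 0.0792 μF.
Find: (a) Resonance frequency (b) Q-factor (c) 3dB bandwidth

Step 1 — Resonance condition Im(Z)=0 gives ω₀ = 1/√(LC).
Step 2 — ω₀ = 1/√(0.00175·7.92e-08) = 8.494e+04 rad/s.
Step 3 — f₀ = ω₀/(2π) = 1.352e+04 Hz.
Step 4 — Series Q: Q = ω₀L/R = 8.494e+04·0.00175/425 = 0.3498.
Step 5 — 3dB bandwidth: Δω = ω₀/Q = 2.429e+05 rad/s; BW = Δω/(2π) = 3.865e+04 Hz.

(a) f₀ = 1.352e+04 Hz  (b) Q = 0.3498  (c) BW = 3.865e+04 Hz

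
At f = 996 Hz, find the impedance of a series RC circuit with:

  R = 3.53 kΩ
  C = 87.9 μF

Step 1 — Angular frequency: ω = 2π·f = 2π·996 = 6258 rad/s.
Step 2 — Component impedances:
  R: Z = R = 3530 Ω
  C: Z = 1/(jωC) = -j/(ω·C) = 0 - j1.818 Ω
Step 3 — Series combination: Z_total = R + C = 3530 - j1.818 Ω = 3530∠-0.0° Ω.

Z = 3530 - j1.818 Ω = 3530∠-0.0° Ω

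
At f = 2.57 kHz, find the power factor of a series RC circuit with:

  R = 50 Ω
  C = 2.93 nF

Step 1 — Angular frequency: ω = 2π·f = 2π·2570 = 1.615e+04 rad/s.
Step 2 — Component impedances:
  R: Z = R = 50 Ω
  C: Z = 1/(jωC) = -j/(ω·C) = 0 - j2.114e+04 Ω
Step 3 — Series combination: Z_total = R + C = 50 - j2.114e+04 Ω = 2.114e+04∠-89.9° Ω.
Step 4 — Power factor: PF = cos(φ) = Re(Z)/|Z| = 50/21136 = 0.002366.
Step 5 — Type: Im(Z) = -2.114e+04 ⇒ leading (phase φ = -89.9°).

PF = 0.002366 (leading, φ = -89.9°)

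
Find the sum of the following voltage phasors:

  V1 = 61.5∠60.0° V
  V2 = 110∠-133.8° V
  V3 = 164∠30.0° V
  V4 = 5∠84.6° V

Step 1 — Convert each phasor to rectangular form:
  V1 = 61.5·(cos(60.0°) + j·sin(60.0°)) = 30.75 + j53.26 V
  V2 = 110·(cos(-133.8°) + j·sin(-133.8°)) = -76.14 - j79.39 V
  V3 = 164·(cos(30.0°) + j·sin(30.0°)) = 142 + j82 V
  V4 = 5·(cos(84.6°) + j·sin(84.6°)) = 0.4705 + j4.978 V
Step 2 — Sum components: V_total = 97.11 + j60.84 V.
Step 3 — Convert to polar: |V_total| = 114.6 V, ∠V_total = 32.1°.

V_total = 114.6∠32.1° V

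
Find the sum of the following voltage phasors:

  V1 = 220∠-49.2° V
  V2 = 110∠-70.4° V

Step 1 — Convert each phasor to rectangular form:
  V1 = 220·(cos(-49.2°) + j·sin(-49.2°)) = 143.8 - j166.5 V
  V2 = 110·(cos(-70.4°) + j·sin(-70.4°)) = 36.9 - j103.6 V
Step 2 — Sum components: V_total = 180.7 - j270.2 V.
Step 3 — Convert to polar: |V_total| = 325 V, ∠V_total = -56.2°.

V_total = 325∠-56.2° V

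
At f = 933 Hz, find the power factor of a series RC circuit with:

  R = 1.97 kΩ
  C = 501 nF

Step 1 — Angular frequency: ω = 2π·f = 2π·933 = 5862 rad/s.
Step 2 — Component impedances:
  R: Z = R = 1970 Ω
  C: Z = 1/(jωC) = -j/(ω·C) = 0 - j340.5 Ω
Step 3 — Series combination: Z_total = R + C = 1970 - j340.5 Ω = 1999∠-9.8° Ω.
Step 4 — Power factor: PF = cos(φ) = Re(Z)/|Z| = 1970/1999.2 = 0.9854.
Step 5 — Type: Im(Z) = -340.5 ⇒ leading (phase φ = -9.8°).

PF = 0.9854 (leading, φ = -9.8°)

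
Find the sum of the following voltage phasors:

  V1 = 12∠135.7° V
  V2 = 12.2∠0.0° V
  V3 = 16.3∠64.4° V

Step 1 — Convert each phasor to rectangular form:
  V1 = 12·(cos(135.7°) + j·sin(135.7°)) = -8.588 + j8.381 V
  V2 = 12.2·(cos(0.0°) + j·sin(0.0°)) = 12.2 V
  V3 = 16.3·(cos(64.4°) + j·sin(64.4°)) = 7.043 + j14.7 V
Step 2 — Sum components: V_total = 10.65 + j23.08 V.
Step 3 — Convert to polar: |V_total| = 25.42 V, ∠V_total = 65.2°.

V_total = 25.42∠65.2° V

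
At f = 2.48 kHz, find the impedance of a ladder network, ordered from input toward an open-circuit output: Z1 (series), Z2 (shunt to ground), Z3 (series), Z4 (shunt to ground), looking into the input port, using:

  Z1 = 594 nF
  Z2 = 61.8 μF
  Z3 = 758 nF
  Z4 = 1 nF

Step 1 — Angular frequency: ω = 2π·f = 2π·2480 = 1.558e+04 rad/s.
Step 2 — Component impedances:
  Z1: Z = 1/(jωC) = -j/(ω·C) = 0 - j108 Ω
  Z2: Z = 1/(jωC) = -j/(ω·C) = 0 - j1.038 Ω
  Z3: Z = 1/(jωC) = -j/(ω·C) = 0 - j84.66 Ω
  Z4: Z = 1/(jωC) = -j/(ω·C) = 0 - j6.418e+04 Ω
Step 3 — Ladder network (open output): work backward from the far end, alternating series and parallel combinations. Z_in = 0 - j109.1 Ω = 109.1∠-90.0° Ω.

Z = 0 - j109.1 Ω = 109.1∠-90.0° Ω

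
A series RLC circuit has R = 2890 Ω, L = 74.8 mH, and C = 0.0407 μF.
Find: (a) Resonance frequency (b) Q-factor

Step 1 — Resonance condition Im(Z)=0 gives ω₀ = 1/√(LC).
Step 2 — ω₀ = 1/√(0.0748·4.07e-08) = 1.812e+04 rad/s.
Step 3 — f₀ = ω₀/(2π) = 2885 Hz.
Step 4 — Series Q: Q = ω₀L/R = 1.812e+04·0.0748/2890 = 0.4691.

(a) f₀ = 2885 Hz  (b) Q = 0.4691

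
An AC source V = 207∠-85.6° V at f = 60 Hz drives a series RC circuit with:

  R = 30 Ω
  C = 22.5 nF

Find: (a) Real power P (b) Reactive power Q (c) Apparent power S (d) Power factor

Step 1 — Angular frequency: ω = 2π·f = 2π·60 = 377 rad/s.
Step 2 — Component impedances:
  R: Z = R = 30 Ω
  C: Z = 1/(jωC) = -j/(ω·C) = 0 - j1.179e+05 Ω
Step 3 — Series combination: Z_total = R + C = 30 - j1.179e+05 Ω = 1.179e+05∠-90.0° Ω.
Step 4 — Source phasor: V = 207∠-85.6° V = 15.88 - j206.4 V.
Step 5 — Current: I = V / Z = 0.001751 + j0.0001343 A = 0.001756∠4.4° A.
Step 6 — Complex power: S = V·I* = 9.249e-05 - j0.3635 VA.
Step 7 — Real power: P = Re(S) = 9.249e-05 W.
Step 8 — Reactive power: Q = Im(S) = -0.3635 VAR.
Step 9 — Apparent power: |S| = 0.3635 VA.
Step 10 — Power factor: PF = P/|S| = 0.0002545 (leading).

(a) P = 9.249e-05 W  (b) Q = -0.3635 VAR  (c) S = 0.3635 VA  (d) PF = 0.0002545 (leading)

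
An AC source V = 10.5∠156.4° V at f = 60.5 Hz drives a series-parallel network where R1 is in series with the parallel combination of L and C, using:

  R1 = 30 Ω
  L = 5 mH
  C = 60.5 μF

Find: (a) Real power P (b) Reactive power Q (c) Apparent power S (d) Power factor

Step 1 — Angular frequency: ω = 2π·f = 2π·60.5 = 380.1 rad/s.
Step 2 — Component impedances:
  R1: Z = R = 30 Ω
  L: Z = jωL = j·380.1·0.005 = 0 + j1.901 Ω
  C: Z = 1/(jωC) = -j/(ω·C) = 0 - j43.48 Ω
Step 3 — Parallel branch: L || C = 1/(1/L + 1/C) = 0 + j1.988 Ω.
Step 4 — Series with R1: Z_total = R1 + (L || C) = 30 + j1.988 Ω = 30.07∠3.8° Ω.
Step 5 — Source phasor: V = 10.5∠156.4° V = -9.622 + j4.204 V.
Step 6 — Current: I = V / Z = -0.3101 + j0.1607 A = 0.3492∠152.6° A.
Step 7 — Complex power: S = V·I* = 3.659 + j0.2424 VA.
Step 8 — Real power: P = Re(S) = 3.659 W.
Step 9 — Reactive power: Q = Im(S) = 0.2424 VAR.
Step 10 — Apparent power: |S| = 3.667 VA.
Step 11 — Power factor: PF = P/|S| = 0.9978 (lagging).

(a) P = 3.659 W  (b) Q = 0.2424 VAR  (c) S = 3.667 VA  (d) PF = 0.9978 (lagging)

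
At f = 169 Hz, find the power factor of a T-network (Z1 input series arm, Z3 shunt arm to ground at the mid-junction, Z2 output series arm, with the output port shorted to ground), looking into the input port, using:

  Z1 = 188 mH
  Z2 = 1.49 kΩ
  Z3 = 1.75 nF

Step 1 — Angular frequency: ω = 2π·f = 2π·169 = 1062 rad/s.
Step 2 — Component impedances:
  Z1: Z = jωL = j·1062·0.188 = 0 + j199.6 Ω
  Z2: Z = R = 1490 Ω
  Z3: Z = 1/(jωC) = -j/(ω·C) = 0 - j5.381e+05 Ω
Step 3 — With the output port shorted to ground, the output series arm Z2 runs from the junction to ground; the shunt arm Z3 also runs from the junction to ground. They appear in parallel: Z3 || Z2 = 1490 - j4.125 Ω.
Step 4 — Series with input arm Z1: Z_in = Z1 + (Z3 || Z2) = 1490 + j195.5 Ω = 1503∠7.5° Ω.
Step 5 — Power factor: PF = cos(φ) = Re(Z)/|Z| = 1490/1502.8 = 0.9915.
Step 6 — Type: Im(Z) = 195.5 ⇒ lagging (phase φ = 7.5°).

PF = 0.9915 (lagging, φ = 7.5°)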